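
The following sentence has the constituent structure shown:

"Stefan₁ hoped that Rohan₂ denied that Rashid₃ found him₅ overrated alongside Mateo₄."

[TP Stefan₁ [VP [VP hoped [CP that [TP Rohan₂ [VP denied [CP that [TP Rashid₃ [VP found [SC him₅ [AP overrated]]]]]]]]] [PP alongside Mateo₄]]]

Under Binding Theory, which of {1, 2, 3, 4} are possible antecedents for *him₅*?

*him* is a pronoun, so Principle B applies: it must be free in its binding domain.
Binding domain of *him₅*: the embedded TP, whose subject is Rashid₃.
*Stefan₁* c-commands the pronoun but from outside its binding domain, and is not c-commanded by it → coindexation permitted.
*Rohan₂* c-commands the pronoun but from outside its binding domain, and is not c-commanded by it → coindexation permitted.
*Rashid₃* c-commands the pronoun within its binding domain → coindexation would violate Principle B.
*Mateo₄* and the pronoun do not c-command one another → neither Principle B nor Principle C is at stake; coindexation permitted.

{1, 2, 4}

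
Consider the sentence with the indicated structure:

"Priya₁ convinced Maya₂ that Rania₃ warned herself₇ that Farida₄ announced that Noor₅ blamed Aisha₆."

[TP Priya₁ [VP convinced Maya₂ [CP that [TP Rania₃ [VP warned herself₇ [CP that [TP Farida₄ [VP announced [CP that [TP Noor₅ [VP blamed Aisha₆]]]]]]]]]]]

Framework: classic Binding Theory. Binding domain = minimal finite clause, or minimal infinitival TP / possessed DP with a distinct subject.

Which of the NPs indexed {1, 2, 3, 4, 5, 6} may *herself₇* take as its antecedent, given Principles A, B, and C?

{3}

*herself* is an anaphor, so Principle A applies: it must be bound in its binding domain.
Binding domain of *herself₇*: the embedded TP, whose subject is Rania₃.
*Priya₁* c-commands the anaphor but is outside its binding domain → cannot satisfy Principle A.
*Maya₂* c-commands the anaphor but is outside its binding domain → cannot satisfy Principle A.
*Rania₃* c-commands the anaphor within its binding domain → licit binder.
*Farida₄* does not c-command the anaphor → cannot bind it.
*Noor₅* does not c-command the anaphor → cannot bind it.
*Aisha₆* does not c-command the anaphor → cannot bind it.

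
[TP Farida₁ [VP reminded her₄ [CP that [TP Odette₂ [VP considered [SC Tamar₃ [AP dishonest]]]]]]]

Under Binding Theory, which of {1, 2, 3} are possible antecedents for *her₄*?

none

*her* is a pronoun, so Principle B applies: it must be free in its binding domain.
Binding domain of *her₄*: the matrix TP, whose subject is Farida₁.
*Farida₁* c-commands the pronoun within its binding domain → coindexation would violate Principle B.
*Odette₂*: the pronoun c-commands this R-expression → coindexation would violate Principle C on *Odette₂*.
*Tamar₃*: the pronoun c-commands this R-expression → coindexation would violate Principle C on *Tamar₃*.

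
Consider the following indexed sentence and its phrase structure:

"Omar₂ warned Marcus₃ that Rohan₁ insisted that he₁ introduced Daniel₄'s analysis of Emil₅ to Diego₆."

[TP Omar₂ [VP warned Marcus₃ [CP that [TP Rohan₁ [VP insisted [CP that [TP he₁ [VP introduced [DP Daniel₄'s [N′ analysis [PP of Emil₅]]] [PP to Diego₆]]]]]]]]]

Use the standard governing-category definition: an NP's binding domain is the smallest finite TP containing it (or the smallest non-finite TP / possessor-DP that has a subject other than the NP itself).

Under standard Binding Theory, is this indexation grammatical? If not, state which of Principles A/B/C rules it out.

The two coindexed NPs are *Rohan₁* and *he₁*.
*he₁* is a pronoun; nothing c-commands it within its binding domain (the embedded TP.), so Principle B holds trivially.
*Rohan₁* is an R-expression; *he₁* does not c-command it, and no other NP shares its index, so Principle C is satisfied.
All principles are respected.

grammatical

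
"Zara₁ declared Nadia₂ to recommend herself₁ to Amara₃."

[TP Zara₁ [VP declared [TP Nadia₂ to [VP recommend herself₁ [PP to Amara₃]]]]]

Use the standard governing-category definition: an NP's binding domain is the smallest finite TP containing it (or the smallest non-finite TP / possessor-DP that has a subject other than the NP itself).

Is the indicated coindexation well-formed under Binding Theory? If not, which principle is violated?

The two coindexed NPs are *Zara₁* and *herself₁*.
*herself₁* is an anaphor. Principle A requires it to be bound within its binding domain — the embedded TP, whose subject is Nadia₂.
Within that domain it is c-commanded by *Nadia₂*, which does not share its index.
*Zara₁* does c-command the anaphor, but from outside its binding domain.
The anaphor is unbound in its domain → Principle A violation.

Principle A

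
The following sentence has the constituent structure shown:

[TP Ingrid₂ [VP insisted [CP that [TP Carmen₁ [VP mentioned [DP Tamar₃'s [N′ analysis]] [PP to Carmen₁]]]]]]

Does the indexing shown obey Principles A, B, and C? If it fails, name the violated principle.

The two coindexed NPs are *Carmen₁* (the higher occurrence) and *Carmen₁* (the lower occurrence).
*Carmen₁* (the lower occurrence) is an R-expression. Principle C requires it to be free everywhere.
*Carmen₁* (the higher occurrence) c-commands it and carries the same index.
The R-expression is bound → Principle C violation.

Principle C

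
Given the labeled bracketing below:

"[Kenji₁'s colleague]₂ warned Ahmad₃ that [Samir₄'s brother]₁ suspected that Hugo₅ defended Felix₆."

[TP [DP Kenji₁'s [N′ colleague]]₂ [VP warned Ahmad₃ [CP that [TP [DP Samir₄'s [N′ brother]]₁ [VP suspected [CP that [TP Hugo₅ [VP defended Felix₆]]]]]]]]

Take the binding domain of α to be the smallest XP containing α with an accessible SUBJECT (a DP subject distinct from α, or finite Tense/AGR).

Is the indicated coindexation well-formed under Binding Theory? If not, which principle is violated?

The two coindexed NPs are *[Samir₄'s brother]₁* and *Kenji₁*.
*Kenji₁* is an R-expression; no coindexed NP c-commands it, so Principle C holds.
*[Samir₄'s brother]₁* is an R-expression; *Kenji₁* does not c-command it, and no other NP shares its index, so Principle C is satisfied.
All principles are respected.

grammatical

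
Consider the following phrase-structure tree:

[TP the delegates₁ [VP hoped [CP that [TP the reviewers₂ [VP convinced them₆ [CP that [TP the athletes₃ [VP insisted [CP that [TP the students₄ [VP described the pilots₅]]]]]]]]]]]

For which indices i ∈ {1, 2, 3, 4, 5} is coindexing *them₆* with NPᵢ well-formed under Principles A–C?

*them* is a pronoun, so Principle B applies: it must be free in its binding domain.
Binding domain of *them₆*: the embedded TP, whose subject is the reviewers₂.
*the delegates₁* c-commands the pronoun but from outside its binding domain, and is not c-commanded by it → coindexation permitted.
*the reviewers₂* c-commands the pronoun within its binding domain → coindexation would violate Principle B.
*the athletes₃*: the pronoun c-commands this R-expression → coindexation would violate Principle C on *the athletes₃*.
*the students₄*: the pronoun c-commands this R-expression → coindexation would violate Principle C on *the students₄*.
*the pilots₅*: the pronoun c-commands this R-expression → coindexation would violate Principle C on *the pilots₅*.

{1}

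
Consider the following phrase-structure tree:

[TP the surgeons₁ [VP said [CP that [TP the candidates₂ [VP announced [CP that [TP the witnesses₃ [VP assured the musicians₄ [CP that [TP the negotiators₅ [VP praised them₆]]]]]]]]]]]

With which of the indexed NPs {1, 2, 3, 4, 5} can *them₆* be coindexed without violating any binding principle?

{1, 2, 3, 4}

*them* is a pronoun, so Principle B applies: it must be free in its binding domain.
Binding domain of *them₆*: the embedded TP, whose subject is the negotiators₅.
*the surgeons₁* c-commands the pronoun but from outside its binding domain, and is not c-commanded by it → coindexation permitted.
*the candidates₂* c-commands the pronoun but from outside its binding domain, and is not c-commanded by it → coindexation permitted.
*the witnesses₃* c-commands the pronoun but from outside its binding domain, and is not c-commanded by it → coindexation permitted.
*the musicians₄* c-commands the pronoun but from outside its binding domain, and is not c-commanded by it → coindexation permitted.
*the negotiators₅* c-commands the pronoun within its binding domain → coindexation would violate Principle B.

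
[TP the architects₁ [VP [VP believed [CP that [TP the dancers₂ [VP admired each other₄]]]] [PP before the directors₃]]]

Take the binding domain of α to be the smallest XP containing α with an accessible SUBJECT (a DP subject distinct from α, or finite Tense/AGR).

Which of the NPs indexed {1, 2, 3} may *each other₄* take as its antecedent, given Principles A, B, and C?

*each other* is an anaphor, so Principle A applies: it must be bound in its binding domain.
Binding domain of *each other₄*: the embedded TP, whose subject is the dancers₂.
*the architects₁* c-commands the anaphor but is outside its binding domain → cannot satisfy Principle A.
*the dancers₂* c-commands the anaphor within its binding domain → licit binder.
*the directors₃* does not c-command the anaphor → cannot bind it.

{2}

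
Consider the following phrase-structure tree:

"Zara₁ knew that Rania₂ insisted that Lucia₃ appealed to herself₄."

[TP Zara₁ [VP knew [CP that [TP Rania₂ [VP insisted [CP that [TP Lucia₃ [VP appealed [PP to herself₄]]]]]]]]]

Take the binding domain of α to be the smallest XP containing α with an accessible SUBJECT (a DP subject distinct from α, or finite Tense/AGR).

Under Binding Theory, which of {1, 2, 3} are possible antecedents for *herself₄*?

{3}

*herself* is an anaphor, so Principle A applies: it must be bound in its binding domain.
Binding domain of *herself₄*: the embedded TP, whose subject is Lucia₃.
*Zara₁* c-commands the anaphor but is outside its binding domain → cannot satisfy Principle A.
*Rania₂* c-commands the anaphor but is outside its binding domain → cannot satisfy Principle A.
*Lucia₃* c-commands the anaphor within its binding domain → licit binder.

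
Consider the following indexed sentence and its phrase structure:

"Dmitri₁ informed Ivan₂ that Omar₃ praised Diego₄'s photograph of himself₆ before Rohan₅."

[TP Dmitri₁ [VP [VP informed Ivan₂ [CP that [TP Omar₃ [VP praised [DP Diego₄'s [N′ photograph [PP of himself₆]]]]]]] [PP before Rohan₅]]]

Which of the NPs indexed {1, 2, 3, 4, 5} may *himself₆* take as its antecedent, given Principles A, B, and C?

*himself* is an anaphor, so Principle A applies: it must be bound in its binding domain.
Binding domain of *himself₆*: the possessed DP, whose subject is Diego₄.
*Dmitri₁* c-commands the anaphor but is outside its binding domain → cannot satisfy Principle A.
*Ivan₂* c-commands the anaphor but is outside its binding domain → cannot satisfy Principle A.
*Omar₃* c-commands the anaphor but is outside its binding domain → cannot satisfy Principle A.
*Diego₄* c-commands the anaphor within its binding domain → licit binder.
*Rohan₅* does not c-command the anaphor → cannot bind it.

{4}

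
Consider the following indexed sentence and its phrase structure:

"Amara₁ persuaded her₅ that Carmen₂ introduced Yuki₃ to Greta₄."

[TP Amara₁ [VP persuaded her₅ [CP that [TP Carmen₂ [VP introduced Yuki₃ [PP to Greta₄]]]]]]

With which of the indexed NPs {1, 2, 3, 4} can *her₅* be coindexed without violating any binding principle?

none

*her* is a pronoun, so Principle B applies: it must be free in its binding domain.
Binding domain of *her₅*: the matrix TP, whose subject is Amara₁.
*Amara₁* c-commands the pronoun within its binding domain → coindexation would violate Principle B.
*Carmen₂*: the pronoun c-commands this R-expression → coindexation would violate Principle C on *Carmen₂*.
*Yuki₃*: the pronoun c-commands this R-expression → coindexation would violate Principle C on *Yuki₃*.
*Greta₄*: the pronoun c-commands this R-expression → coindexation would violate Principle C on *Greta₄*.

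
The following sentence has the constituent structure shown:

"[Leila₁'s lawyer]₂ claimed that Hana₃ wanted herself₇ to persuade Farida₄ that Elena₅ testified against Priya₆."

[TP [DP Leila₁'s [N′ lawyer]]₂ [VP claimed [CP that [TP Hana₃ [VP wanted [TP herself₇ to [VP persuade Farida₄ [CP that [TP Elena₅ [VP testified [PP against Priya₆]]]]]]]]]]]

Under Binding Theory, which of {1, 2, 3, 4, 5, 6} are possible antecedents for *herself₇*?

*herself* is an anaphor, so Principle A applies: it must be bound in its binding domain.
Binding domain of *herself₇*: the embedded TP, whose subject is Hana₃.
*Leila₁* does not c-command the anaphor → cannot bind it.
*[Leila₁'s lawyer]₂* c-commands the anaphor but is outside its binding domain → cannot satisfy Principle A.
*Hana₃* c-commands the anaphor within its binding domain → licit binder.
*Farida₄* does not c-command the anaphor → cannot bind it.
*Elena₅* does not c-command the anaphor → cannot bind it.
*Priya₆* does not c-command the anaphor → cannot bind it.

{3}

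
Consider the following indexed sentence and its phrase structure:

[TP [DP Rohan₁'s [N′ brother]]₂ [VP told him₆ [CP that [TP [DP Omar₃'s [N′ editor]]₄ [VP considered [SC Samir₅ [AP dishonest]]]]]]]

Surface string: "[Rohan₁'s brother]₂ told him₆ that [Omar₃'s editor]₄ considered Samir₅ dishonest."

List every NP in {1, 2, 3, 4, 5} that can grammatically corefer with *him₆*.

{1}

*him* is a pronoun, so Principle B applies: it must be free in its binding domain.
Binding domain of *him₆*: the matrix TP, whose subject is [Rohan₁'s brother]₂.
*Rohan₁* and the pronoun do not c-command one another → neither Principle B nor Principle C is at stake; coindexation permitted.
*[Rohan₁'s brother]₂* c-commands the pronoun within its binding domain → coindexation would violate Principle B.
*Omar₃*: the pronoun c-commands this R-expression → coindexation would violate Principle C on *Omar₃*.
*[Omar₃'s editor]₄*: the pronoun c-commands this R-expression → coindexation would violate Principle C on *[Omar₃'s editor]₄*.
*Samir₅*: the pronoun c-commands this R-expression → coindexation would violate Principle C on *Samir₅*.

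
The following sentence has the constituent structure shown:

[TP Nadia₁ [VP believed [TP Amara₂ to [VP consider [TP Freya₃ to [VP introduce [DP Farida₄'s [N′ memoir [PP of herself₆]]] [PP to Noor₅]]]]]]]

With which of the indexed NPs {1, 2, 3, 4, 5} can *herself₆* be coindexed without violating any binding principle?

*herself* is an anaphor, so Principle A applies: it must be bound in its binding domain.
Binding domain of *herself₆*: the possessed DP, whose subject is Farida₄.
*Nadia₁* c-commands the anaphor but is outside its binding domain → cannot satisfy Principle A.
*Amara₂* c-commands the anaphor but is outside its binding domain → cannot satisfy Principle A.
*Freya₃* c-commands the anaphor but is outside its binding domain → cannot satisfy Principle A.
*Farida₄* c-commands the anaphor within its binding domain → licit binder.
*Noor₅* does not c-command the anaphor → cannot bind it.

{4}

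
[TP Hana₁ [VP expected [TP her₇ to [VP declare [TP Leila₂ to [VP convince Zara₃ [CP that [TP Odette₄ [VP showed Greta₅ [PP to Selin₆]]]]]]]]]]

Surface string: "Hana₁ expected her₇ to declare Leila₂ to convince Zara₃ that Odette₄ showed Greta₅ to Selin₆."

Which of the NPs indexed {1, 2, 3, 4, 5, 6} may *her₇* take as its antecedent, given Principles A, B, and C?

none

*her* is a pronoun, so Principle B applies: it must be free in its binding domain.
Binding domain of *her₇*: the matrix TP, whose subject is Hana₁.
*Hana₁* c-commands the pronoun within its binding domain → coindexation would violate Principle B.
*Leila₂*: the pronoun c-commands this R-expression → coindexation would violate Principle C on *Leila₂*.
*Zara₃*: the pronoun c-commands this R-expression → coindexation would violate Principle C on *Zara₃*.
*Odette₄*: the pronoun c-commands this R-expression → coindexation would violate Principle C on *Odette₄*.
*Greta₅*: the pronoun c-commands this R-expression → coindexation would violate Principle C on *Greta₅*.
*Selin₆*: the pronoun c-commands this R-expression → coindexation would violate Principle C on *Selin₆*.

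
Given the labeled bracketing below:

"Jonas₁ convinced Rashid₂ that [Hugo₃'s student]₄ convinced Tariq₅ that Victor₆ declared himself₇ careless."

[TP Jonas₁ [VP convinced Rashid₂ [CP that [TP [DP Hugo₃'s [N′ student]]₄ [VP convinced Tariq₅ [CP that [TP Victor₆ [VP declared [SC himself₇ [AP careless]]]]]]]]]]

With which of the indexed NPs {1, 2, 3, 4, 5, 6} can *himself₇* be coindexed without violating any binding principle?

*himself* is an anaphor, so Principle A applies: it must be bound in its binding domain.
Binding domain of *himself₇*: the embedded TP, whose subject is Victor₆.
*Jonas₁* c-commands the anaphor but is outside its binding domain → cannot satisfy Principle A.
*Rashid₂* c-commands the anaphor but is outside its binding domain → cannot satisfy Principle A.
*Hugo₃* does not c-command the anaphor → cannot bind it.
*[Hugo₃'s student]₄* c-commands the anaphor but is outside its binding domain → cannot satisfy Principle A.
*Tariq₅* c-commands the anaphor but is outside its binding domain → cannot satisfy Principle A.
*Victor₆* c-commands the anaphor within its binding domain → licit binder.

{6}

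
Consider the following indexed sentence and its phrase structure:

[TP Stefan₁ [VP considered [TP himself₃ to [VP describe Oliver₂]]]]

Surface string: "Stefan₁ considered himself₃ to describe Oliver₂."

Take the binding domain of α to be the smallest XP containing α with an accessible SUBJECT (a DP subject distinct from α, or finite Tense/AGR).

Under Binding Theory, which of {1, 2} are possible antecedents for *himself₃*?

{1}

*himself* is an anaphor, so Principle A applies: it must be bound in its binding domain.
Binding domain of *himself₃*: the matrix TP, whose subject is Stefan₁.
*Stefan₁* c-commands the anaphor within its binding domain → licit binder.
*Oliver₂* does not c-command the anaphor → cannot bind it.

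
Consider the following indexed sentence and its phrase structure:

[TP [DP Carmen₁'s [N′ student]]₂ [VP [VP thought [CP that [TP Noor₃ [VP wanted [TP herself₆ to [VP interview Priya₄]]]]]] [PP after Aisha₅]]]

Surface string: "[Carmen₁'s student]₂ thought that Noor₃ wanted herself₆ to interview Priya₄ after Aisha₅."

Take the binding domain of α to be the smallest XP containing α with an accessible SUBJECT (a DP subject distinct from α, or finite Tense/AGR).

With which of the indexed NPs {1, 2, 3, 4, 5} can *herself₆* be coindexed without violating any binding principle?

{3}

*herself* is an anaphor, so Principle A applies: it must be bound in its binding domain.
Binding domain of *herself₆*: the embedded TP, whose subject is Noor₃.
*Carmen₁* does not c-command the anaphor → cannot bind it.
*[Carmen₁'s student]₂* c-commands the anaphor but is outside its binding domain → cannot satisfy Principle A.
*Noor₃* c-commands the anaphor within its binding domain → licit binder.
*Priya₄* does not c-command the anaphor → cannot bind it.
*Aisha₅* does not c-command the anaphor → cannot bind it.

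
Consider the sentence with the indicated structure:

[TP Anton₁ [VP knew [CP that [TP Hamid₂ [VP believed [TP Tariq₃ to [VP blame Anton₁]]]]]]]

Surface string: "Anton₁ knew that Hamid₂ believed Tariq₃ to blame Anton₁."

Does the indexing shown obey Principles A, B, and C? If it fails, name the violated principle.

Principle C

The two coindexed NPs are *Anton₁* (the higher occurrence) and *Anton₁* (the lower occurrence).
*Anton₁* (the lower occurrence) is an R-expression. Principle C requires it to be free everywhere.
*Anton₁* (the higher occurrence) c-commands it and carries the same index.
The R-expression is bound → Principle C violation.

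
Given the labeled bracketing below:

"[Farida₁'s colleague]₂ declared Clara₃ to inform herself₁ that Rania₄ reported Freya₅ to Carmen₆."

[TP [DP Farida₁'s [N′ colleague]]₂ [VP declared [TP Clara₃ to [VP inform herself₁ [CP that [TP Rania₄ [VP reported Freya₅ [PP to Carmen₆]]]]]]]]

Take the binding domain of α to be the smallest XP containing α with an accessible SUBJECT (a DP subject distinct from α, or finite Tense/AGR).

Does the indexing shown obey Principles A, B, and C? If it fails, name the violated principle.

The two coindexed NPs are *Farida₁* and *herself₁*.
*herself₁* is an anaphor. Principle A requires it to be bound within its binding domain — the embedded TP, whose subject is Clara₃.
Within that domain it is c-commanded by *Clara₃*, which does not share its index.
*Farida₁* does not c-command the anaphor at all.
The anaphor is unbound in its domain → Principle A violation.

Principle A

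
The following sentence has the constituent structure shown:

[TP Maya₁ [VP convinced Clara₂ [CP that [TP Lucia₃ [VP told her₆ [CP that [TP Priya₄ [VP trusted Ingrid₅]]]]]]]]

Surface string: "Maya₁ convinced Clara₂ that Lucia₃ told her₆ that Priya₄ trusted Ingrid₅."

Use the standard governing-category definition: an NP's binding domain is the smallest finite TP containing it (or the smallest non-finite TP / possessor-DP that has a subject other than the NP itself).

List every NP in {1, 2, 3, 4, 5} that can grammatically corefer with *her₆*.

*her* is a pronoun, so Principle B applies: it must be free in its binding domain.
Binding domain of *her₆*: the embedded TP, whose subject is Lucia₃.
*Maya₁* c-commands the pronoun but from outside its binding domain, and is not c-commanded by it → coindexation permitted.
*Clara₂* c-commands the pronoun but from outside its binding domain, and is not c-commanded by it → coindexation permitted.
*Lucia₃* c-commands the pronoun within its binding domain → coindexation would violate Principle B.
*Priya₄*: the pronoun c-commands this R-expression → coindexation would violate Principle C on *Priya₄*.
*Ingrid₅*: the pronoun c-commands this R-expression → coindexation would violate Principle C on *Ingrid₅*.

{1, 2}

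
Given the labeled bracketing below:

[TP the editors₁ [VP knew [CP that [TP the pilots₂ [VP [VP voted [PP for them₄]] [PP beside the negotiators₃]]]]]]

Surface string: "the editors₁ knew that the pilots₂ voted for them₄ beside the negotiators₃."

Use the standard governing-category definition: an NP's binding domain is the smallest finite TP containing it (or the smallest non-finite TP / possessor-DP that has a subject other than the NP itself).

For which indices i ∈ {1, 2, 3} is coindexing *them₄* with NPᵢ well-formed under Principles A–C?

*them* is a pronoun, so Principle B applies: it must be free in its binding domain.
Binding domain of *them₄*: the embedded TP, whose subject is the pilots₂.
*the editors₁* c-commands the pronoun but from outside its binding domain, and is not c-commanded by it → coindexation permitted.
*the pilots₂* c-commands the pronoun within its binding domain → coindexation would violate Principle B.
*the negotiators₃* and the pronoun do not c-command one another → neither Principle B nor Principle C is at stake; coindexation permitted.

{1, 3}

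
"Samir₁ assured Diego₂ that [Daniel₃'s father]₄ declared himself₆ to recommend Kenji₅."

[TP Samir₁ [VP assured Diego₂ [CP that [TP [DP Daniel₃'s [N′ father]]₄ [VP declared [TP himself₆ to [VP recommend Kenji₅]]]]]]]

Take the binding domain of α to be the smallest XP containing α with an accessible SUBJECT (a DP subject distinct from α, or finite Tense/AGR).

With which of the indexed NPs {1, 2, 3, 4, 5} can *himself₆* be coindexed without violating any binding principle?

*himself* is an anaphor, so Principle A applies: it must be bound in its binding domain.
Binding domain of *himself₆*: the embedded TP, whose subject is [Daniel₃'s father]₄.
*Samir₁* c-commands the anaphor but is outside its binding domain → cannot satisfy Principle A.
*Diego₂* c-commands the anaphor but is outside its binding domain → cannot satisfy Principle A.
*Daniel₃* does not c-command the anaphor → cannot bind it.
*[Daniel₃'s father]₄* c-commands the anaphor within its binding domain → licit binder.
*Kenji₅* does not c-command the anaphor → cannot bind it.

{4}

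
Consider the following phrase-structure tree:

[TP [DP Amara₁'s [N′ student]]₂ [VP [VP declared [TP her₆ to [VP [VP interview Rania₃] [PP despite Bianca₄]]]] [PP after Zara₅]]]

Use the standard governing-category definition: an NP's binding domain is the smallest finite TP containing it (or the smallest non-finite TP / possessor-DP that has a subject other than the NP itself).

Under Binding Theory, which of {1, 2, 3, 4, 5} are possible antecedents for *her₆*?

*her* is a pronoun, so Principle B applies: it must be free in its binding domain.
Binding domain of *her₆*: the matrix TP, whose subject is [Amara₁'s student]₂.
*Amara₁* and the pronoun do not c-command one another → neither Principle B nor Principle C is at stake; coindexation permitted.
*[Amara₁'s student]₂* c-commands the pronoun within its binding domain → coindexation would violate Principle B.
*Rania₃*: the pronoun c-commands this R-expression → coindexation would violate Principle C on *Rania₃*.
*Bianca₄*: the pronoun c-commands this R-expression → coindexation would violate Principle C on *Bianca₄*.
*Zara₅* and the pronoun do not c-command one another → neither Principle B nor Principle C is at stake; coindexation permitted.

{1, 5}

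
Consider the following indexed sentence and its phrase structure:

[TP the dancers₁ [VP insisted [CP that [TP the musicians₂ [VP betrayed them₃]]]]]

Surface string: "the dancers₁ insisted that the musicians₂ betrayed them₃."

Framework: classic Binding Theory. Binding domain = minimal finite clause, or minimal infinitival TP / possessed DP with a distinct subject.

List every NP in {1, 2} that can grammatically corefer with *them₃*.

{1}

*them* is a pronoun, so Principle B applies: it must be free in its binding domain.
Binding domain of *them₃*: the embedded TP, whose subject is the musicians₂.
*the dancers₁* c-commands the pronoun but from outside its binding domain, and is not c-commanded by it → coindexation permitted.
*the musicians₂* c-commands the pronoun within its binding domain → coindexation would violate Principle B.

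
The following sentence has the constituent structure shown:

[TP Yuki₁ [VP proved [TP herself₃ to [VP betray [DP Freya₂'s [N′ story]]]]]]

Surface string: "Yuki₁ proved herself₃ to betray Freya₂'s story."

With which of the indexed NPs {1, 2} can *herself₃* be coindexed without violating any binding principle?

*herself* is an anaphor, so Principle A applies: it must be bound in its binding domain.
Binding domain of *herself₃*: the matrix TP, whose subject is Yuki₁.
*Yuki₁* c-commands the anaphor within its binding domain → licit binder.
*Freya₂* does not c-command the anaphor → cannot bind it.

{1}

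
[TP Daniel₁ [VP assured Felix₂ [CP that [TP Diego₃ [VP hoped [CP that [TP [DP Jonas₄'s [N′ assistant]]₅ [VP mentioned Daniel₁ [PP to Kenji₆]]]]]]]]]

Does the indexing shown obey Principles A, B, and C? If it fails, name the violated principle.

Principle C

The two coindexed NPs are *Daniel₁* (the lower occurrence) and *Daniel₁* (the higher occurrence).
*Daniel₁* (the lower occurrence) is an R-expression. Principle C requires it to be free everywhere.
*Daniel₁* (the higher occurrence) c-commands it and carries the same index.
The R-expression is bound → Principle C violation.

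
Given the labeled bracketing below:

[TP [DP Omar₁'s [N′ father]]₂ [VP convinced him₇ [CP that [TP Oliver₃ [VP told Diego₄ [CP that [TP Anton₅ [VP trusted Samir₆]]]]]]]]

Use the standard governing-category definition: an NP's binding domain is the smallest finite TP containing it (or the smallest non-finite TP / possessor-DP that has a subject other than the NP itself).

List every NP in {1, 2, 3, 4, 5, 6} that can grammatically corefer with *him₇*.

*him* is a pronoun, so Principle B applies: it must be free in its binding domain.
Binding domain of *him₇*: the matrix TP, whose subject is [Omar₁'s father]₂.
*Omar₁* and the pronoun do not c-command one another → neither Principle B nor Principle C is at stake; coindexation permitted.
*[Omar₁'s father]₂* c-commands the pronoun within its binding domain → coindexation would violate Principle B.
*Oliver₃*: the pronoun c-commands this R-expression → coindexation would violate Principle C on *Oliver₃*.
*Diego₄*: the pronoun c-commands this R-expression → coindexation would violate Principle C on *Diego₄*.
*Anton₅*: the pronoun c-commands this R-expression → coindexation would violate Principle C on *Anton₅*.
*Samir₆*: the pronoun c-commands this R-expression → coindexation would violate Principle C on *Samir₆*.

{1}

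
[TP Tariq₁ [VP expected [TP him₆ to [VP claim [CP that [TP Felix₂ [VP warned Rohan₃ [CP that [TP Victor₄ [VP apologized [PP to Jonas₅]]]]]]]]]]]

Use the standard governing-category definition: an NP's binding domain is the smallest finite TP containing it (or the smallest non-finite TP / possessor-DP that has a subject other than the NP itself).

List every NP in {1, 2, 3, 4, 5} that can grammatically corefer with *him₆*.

none

*him* is a pronoun, so Principle B applies: it must be free in its binding domain.
Binding domain of *him₆*: the matrix TP, whose subject is Tariq₁.
*Tariq₁* c-commands the pronoun within its binding domain → coindexation would violate Principle B.
*Felix₂*: the pronoun c-commands this R-expression → coindexation would violate Principle C on *Felix₂*.
*Rohan₃*: the pronoun c-commands this R-expression → coindexation would violate Principle C on *Rohan₃*.
*Victor₄*: the pronoun c-commands this R-expression → coindexation would violate Principle C on *Victor₄*.
*Jonas₅*: the pronoun c-commands this R-expression → coindexation would violate Principle C on *Jonas₅*.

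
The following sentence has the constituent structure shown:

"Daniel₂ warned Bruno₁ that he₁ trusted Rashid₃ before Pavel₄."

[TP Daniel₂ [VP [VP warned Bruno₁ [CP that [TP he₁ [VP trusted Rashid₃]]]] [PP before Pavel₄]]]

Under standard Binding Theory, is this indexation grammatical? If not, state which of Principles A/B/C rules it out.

The two coindexed NPs are *Bruno₁* and *he₁*.
*he₁* is a pronoun; nothing c-commands it within its binding domain (the embedded TP.), so Principle B holds trivially.
*Bruno₁* is an R-expression; *he₁* does not c-command it, and no other NP shares its index, so Principle C is satisfied.
All principles are respected.

grammatical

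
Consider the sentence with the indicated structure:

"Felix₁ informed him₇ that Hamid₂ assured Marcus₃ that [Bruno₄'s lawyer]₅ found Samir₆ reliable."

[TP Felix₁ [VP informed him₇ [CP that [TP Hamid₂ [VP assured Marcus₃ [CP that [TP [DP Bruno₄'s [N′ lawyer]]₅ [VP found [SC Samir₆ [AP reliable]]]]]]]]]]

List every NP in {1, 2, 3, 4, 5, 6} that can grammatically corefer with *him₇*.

none

*him* is a pronoun, so Principle B applies: it must be free in its binding domain.
Binding domain of *him₇*: the matrix TP, whose subject is Felix₁.
*Felix₁* c-commands the pronoun within its binding domain → coindexation would violate Principle B.
*Hamid₂*: the pronoun c-commands this R-expression → coindexation would violate Principle C on *Hamid₂*.
*Marcus₃*: the pronoun c-commands this R-expression → coindexation would violate Principle C on *Marcus₃*.
*Bruno₄*: the pronoun c-commands this R-expression → coindexation would violate Principle C on *Bruno₄*.
*[Bruno₄'s lawyer]₅*: the pronoun c-commands this R-expression → coindexation would violate Principle C on *[Bruno₄'s lawyer]₅*.
*Samir₆*: the pronoun c-commands this R-expression → coindexation would violate Principle C on *Samir₆*.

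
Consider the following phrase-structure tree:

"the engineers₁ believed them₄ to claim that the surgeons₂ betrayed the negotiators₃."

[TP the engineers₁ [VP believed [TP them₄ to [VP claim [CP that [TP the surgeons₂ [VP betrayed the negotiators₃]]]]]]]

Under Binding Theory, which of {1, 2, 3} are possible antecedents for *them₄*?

none

*them* is a pronoun, so Principle B applies: it must be free in its binding domain.
Binding domain of *them₄*: the matrix TP, whose subject is the engineers₁.
*the engineers₁* c-commands the pronoun within its binding domain → coindexation would violate Principle B.
*the surgeons₂*: the pronoun c-commands this R-expression → coindexation would violate Principle C on *the surgeons₂*.
*the negotiators₃*: the pronoun c-commands this R-expression → coindexation would violate Principle C on *the negotiators₃*.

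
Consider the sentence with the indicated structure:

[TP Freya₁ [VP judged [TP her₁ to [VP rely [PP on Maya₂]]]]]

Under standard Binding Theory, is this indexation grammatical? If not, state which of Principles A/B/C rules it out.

Principle B

The two coindexed NPs are *Freya₁* and *her₁*.
*her₁* is a pronoun. Its binding domain is the matrix TP, whose subject is Freya₁.
*Freya₁* c-commands it within that domain and carries the same index.
The pronoun is locally bound → Principle B violation.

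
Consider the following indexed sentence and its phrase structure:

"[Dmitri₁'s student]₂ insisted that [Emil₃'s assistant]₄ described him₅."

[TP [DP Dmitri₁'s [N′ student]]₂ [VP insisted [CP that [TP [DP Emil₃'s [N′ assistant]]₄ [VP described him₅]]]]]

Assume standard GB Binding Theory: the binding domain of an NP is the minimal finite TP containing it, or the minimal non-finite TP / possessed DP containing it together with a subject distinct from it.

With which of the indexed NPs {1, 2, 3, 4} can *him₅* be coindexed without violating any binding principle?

{1, 2, 3}

*him* is a pronoun, so Principle B applies: it must be free in its binding domain.
Binding domain of *him₅*: the embedded TP, whose subject is [Emil₃'s assistant]₄.
*Dmitri₁* and the pronoun do not c-command one another → neither Principle B nor Principle C is at stake; coindexation permitted.
*[Dmitri₁'s student]₂* c-commands the pronoun but from outside its binding domain, and is not c-commanded by it → coindexation permitted.
*Emil₃* and the pronoun do not c-command one another → neither Principle B nor Principle C is at stake; coindexation permitted.
*[Emil₃'s assistant]₄* c-commands the pronoun within its binding domain → coindexation would violate Principle B.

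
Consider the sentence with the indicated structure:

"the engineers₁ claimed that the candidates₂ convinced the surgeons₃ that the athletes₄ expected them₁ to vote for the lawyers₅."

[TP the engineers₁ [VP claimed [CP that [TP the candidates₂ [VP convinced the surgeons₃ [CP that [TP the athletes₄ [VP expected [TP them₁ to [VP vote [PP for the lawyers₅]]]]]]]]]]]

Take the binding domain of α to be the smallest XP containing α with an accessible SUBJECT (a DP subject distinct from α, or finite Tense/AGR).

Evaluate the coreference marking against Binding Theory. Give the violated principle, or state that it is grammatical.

The two coindexed NPs are *the engineers₁* and *them₁*.
*them₁* is a pronoun; its binding domain is the embedded TP, whose subject is the athletes₄. Within that domain it is c-commanded only by *the athletes₄*, which carries a different index — the pronoun is free locally, so Principle B holds.
*the engineers₁* is an R-expression; *them₁* does not c-command it, and no other NP shares its index, so Principle C is satisfied.
All principles are respected.

grammatical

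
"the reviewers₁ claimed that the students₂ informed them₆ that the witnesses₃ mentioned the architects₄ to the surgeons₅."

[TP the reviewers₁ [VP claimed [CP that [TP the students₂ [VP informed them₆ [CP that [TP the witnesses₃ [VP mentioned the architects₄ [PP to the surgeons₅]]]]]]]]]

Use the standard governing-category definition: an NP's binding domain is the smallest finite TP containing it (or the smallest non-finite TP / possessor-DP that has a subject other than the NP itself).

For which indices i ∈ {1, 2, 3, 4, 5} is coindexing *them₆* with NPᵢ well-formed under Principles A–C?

*them* is a pronoun, so Principle B applies: it must be free in its binding domain.
Binding domain of *them₆*: the embedded TP, whose subject is the students₂.
*the reviewers₁* c-commands the pronoun but from outside its binding domain, and is not c-commanded by it → coindexation permitted.
*the students₂* c-commands the pronoun within its binding domain → coindexation would violate Principle B.
*the witnesses₃*: the pronoun c-commands this R-expression → coindexation would violate Principle C on *the witnesses₃*.
*the architects₄*: the pronoun c-commands this R-expression → coindexation would violate Principle C on *the architects₄*.
*the surgeons₅*: the pronoun c-commands this R-expression → coindexation would violate Principle C on *the surgeons₅*.

{1}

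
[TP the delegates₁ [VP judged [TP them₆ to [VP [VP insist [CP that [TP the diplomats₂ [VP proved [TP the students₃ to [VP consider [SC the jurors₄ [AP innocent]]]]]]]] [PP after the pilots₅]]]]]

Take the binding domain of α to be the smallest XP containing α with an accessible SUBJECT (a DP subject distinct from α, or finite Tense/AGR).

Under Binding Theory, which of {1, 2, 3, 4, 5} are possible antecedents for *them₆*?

*them* is a pronoun, so Principle B applies: it must be free in its binding domain.
Binding domain of *them₆*: the matrix TP, whose subject is the delegates₁.
*the delegates₁* c-commands the pronoun within its binding domain → coindexation would violate Principle B.
*the diplomats₂*: the pronoun c-commands this R-expression → coindexation would violate Principle C on *the diplomats₂*.
*the students₃*: the pronoun c-commands this R-expression → coindexation would violate Principle C on *the students₃*.
*the jurors₄*: the pronoun c-commands this R-expression → coindexation would violate Principle C on *the jurors₄*.
*the pilots₅*: the pronoun c-commands this R-expression → coindexation would violate Principle C on *the pilots₅*.

none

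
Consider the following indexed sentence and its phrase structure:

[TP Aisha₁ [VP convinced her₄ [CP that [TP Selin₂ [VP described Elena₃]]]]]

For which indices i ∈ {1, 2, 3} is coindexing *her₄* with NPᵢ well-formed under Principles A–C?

*her* is a pronoun, so Principle B applies: it must be free in its binding domain.
Binding domain of *her₄*: the matrix TP, whose subject is Aisha₁.
*Aisha₁* c-commands the pronoun within its binding domain → coindexation would violate Principle B.
*Selin₂*: the pronoun c-commands this R-expression → coindexation would violate Principle C on *Selin₂*.
*Elena₃*: the pronoun c-commands this R-expression → coindexation would violate Principle C on *Elena₃*.

none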